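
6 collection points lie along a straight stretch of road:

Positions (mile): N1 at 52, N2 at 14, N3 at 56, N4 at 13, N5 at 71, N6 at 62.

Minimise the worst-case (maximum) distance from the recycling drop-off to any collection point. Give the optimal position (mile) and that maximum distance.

The 1-center on a line is the midpoint of the two extreme points: leftmost at 13, rightmost at 71.
Optimal location = (13 + 71)/2 = 42; maximum distance = (71 − 13)/2 = 29.

location 42, max distance 29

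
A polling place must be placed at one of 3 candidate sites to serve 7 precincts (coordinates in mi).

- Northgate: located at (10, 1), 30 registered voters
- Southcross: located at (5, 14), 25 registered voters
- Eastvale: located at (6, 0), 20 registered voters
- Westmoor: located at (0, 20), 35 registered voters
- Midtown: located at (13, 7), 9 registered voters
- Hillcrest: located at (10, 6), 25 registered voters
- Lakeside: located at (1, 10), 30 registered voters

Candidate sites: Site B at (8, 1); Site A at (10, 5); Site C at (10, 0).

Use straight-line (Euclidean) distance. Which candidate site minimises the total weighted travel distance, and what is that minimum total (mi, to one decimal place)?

Total weighted distance at each candidate:
  Site B (8, 1): total = 1706.8
  Site A (10, 5): total = 1502.7
  Site C (10, 0): total = 1886.4
Minimum is at Site A with total 1502.7 mi.

Site A, total 1502.7 mi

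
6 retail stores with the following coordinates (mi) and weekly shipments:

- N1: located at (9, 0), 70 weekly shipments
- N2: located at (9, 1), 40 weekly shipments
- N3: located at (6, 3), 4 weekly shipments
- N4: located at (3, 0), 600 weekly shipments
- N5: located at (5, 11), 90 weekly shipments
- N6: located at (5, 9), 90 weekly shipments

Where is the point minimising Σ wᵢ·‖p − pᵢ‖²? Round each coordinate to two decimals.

(4.15, 2.07)

The minimiser of Σwᵢ‖p−pᵢ‖² is the weighted centroid p* = (Σwᵢpᵢ)/(Σwᵢ).
Σwᵢ = 894.
Σwᵢxᵢ = 70·9 + 40·9 + 4·6 + 600·3 + 90·5 + 90·5 = 3714.
Σwᵢyᵢ = 70·0 + 40·1 + 4·3 + 600·0 + 90·11 + 90·9 = 1852.
x* = 3714/894 = 4.15, y* = 1852/894 = 2.07.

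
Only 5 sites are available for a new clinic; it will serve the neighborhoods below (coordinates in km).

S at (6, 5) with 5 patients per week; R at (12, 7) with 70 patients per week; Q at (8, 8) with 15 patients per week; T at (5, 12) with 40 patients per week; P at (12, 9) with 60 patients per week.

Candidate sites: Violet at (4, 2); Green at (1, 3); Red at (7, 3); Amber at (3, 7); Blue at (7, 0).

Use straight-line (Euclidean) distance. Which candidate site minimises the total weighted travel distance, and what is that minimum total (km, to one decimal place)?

Red, total 1373.3 km

Total weighted distance at each candidate:
  Violet (4, 2): total = 1826.4
  Green (1, 3): total = 2121.0
  Red (7, 3): total = 1373.3
  Amber (3, 7): total = 1493.1
  Blue (7, 0): total = 1853.0
Minimum is at Red with total 1373.3 km.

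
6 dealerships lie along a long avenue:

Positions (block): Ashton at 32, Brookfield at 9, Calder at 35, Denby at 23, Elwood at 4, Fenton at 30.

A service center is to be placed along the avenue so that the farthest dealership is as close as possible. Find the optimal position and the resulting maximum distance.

location 19.5, max distance 15.5

The 1-center on a line is the midpoint of the two extreme points: leftmost at 4, rightmost at 35.
Optimal location = (4 + 35)/2 = 19.5; maximum distance = (35 − 4)/2 = 15.5.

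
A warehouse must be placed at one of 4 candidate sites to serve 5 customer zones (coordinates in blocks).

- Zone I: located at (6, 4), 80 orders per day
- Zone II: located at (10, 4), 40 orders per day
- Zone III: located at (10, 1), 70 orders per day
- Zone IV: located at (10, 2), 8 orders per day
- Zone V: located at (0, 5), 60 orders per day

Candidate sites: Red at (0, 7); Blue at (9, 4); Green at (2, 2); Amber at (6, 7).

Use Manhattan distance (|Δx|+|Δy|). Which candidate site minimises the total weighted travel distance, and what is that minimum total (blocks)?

Blue, total 1184 blocks

Total weighted distance at each candidate:
  Red (0, 7): total = 2600
  Blue (9, 4): total = 1184
  Green (2, 2): total = 1874
  Amber (6, 7): total = 1772
Minimum is at Blue with total 1184 blocks.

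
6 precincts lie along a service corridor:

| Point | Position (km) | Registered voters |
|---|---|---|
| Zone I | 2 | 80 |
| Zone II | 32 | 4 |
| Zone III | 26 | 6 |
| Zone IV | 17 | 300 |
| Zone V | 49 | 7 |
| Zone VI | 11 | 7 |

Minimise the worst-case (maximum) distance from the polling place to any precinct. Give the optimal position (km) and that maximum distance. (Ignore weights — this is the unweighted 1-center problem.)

location 25.5, max distance 23.5

The 1-center on a line is the midpoint of the two extreme points: leftmost at 2, rightmost at 49.
Optimal location = (2 + 49)/2 = 25.5; maximum distance = (49 − 2)/2 = 23.5.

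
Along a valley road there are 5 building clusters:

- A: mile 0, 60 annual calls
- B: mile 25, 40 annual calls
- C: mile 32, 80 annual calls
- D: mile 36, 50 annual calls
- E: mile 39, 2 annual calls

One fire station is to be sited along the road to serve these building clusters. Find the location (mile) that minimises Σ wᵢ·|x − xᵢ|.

For a sum of weighted absolute distances on a line, the optimum is the weighted median (not the mean). Total weight W = 232; half-weight = 116.
Sort by position and accumulate weight:
  mile 0 (A, w=60) → cum 60
  mile 25 (B, w=40) → cum 100
  mile 32 (C, w=80) → cum 180  ≥ 116 → median here
  mile 36 (D, w=50) → cum 230
  mile 39 (E, w=2) → cum 232
Optimal location: mile 32.

x = 32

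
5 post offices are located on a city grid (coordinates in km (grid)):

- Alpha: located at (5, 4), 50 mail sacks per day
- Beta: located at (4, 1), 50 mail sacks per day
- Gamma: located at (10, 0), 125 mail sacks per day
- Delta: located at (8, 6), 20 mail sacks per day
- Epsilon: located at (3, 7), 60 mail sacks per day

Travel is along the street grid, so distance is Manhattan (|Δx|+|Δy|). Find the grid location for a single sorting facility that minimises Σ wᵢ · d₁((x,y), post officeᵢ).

Manhattan distance separates: Σwᵢ(|x−xᵢ|+|y−yᵢ|) = Σwᵢ|x−xᵢ| + Σwᵢ|y−yᵢ|, so x and y are optimised independently as 1-D weighted medians.
Total weight W = 305; half = 152.5.
x-coordinate, sorted with cumulative weight:
  x=3 (Epsilon, w=60) cum 60
  x=4 (Beta, w=50) cum 110
  x=5 (Alpha, w=50) cum 160  ← median
  x=8 (Delta, w=20) cum 180
  x=10 (Gamma, w=125) cum 305
⇒ x* = 5
y-coordinate, sorted with cumulative weight:
  y=0 (Gamma, w=125) cum 125
  y=1 (Beta, w=50) cum 175  ← median
  y=4 (Alpha, w=50) cum 225
  y=6 (Delta, w=20) cum 245
  y=7 (Epsilon, w=60) cum 305
⇒ y* = 1

(5, 1)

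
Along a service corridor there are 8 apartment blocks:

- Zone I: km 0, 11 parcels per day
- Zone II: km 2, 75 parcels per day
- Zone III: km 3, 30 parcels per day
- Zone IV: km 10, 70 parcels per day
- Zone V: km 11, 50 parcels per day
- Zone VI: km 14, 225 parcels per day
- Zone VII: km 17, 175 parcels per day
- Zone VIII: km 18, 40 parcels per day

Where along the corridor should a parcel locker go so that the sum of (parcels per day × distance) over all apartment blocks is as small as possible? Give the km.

x = 14

For a sum of weighted absolute distances on a line, the optimum is the weighted median (not the mean). Total weight W = 676; half-weight = 338.
Sort by position and accumulate weight:
  km 0 (Zone I, w=11) → cum 11
  km 2 (Zone II, w=75) → cum 86
  km 3 (Zone III, w=30) → cum 116
  km 10 (Zone IV, w=70) → cum 186
  km 11 (Zone V, w=50) → cum 236
  km 14 (Zone VI, w=225) → cum 461  ≥ 338 → median here
  km 17 (Zone VII, w=175) → cum 636
  km 18 (Zone VIII, w=40) → cum 676
Optimal location: km 14.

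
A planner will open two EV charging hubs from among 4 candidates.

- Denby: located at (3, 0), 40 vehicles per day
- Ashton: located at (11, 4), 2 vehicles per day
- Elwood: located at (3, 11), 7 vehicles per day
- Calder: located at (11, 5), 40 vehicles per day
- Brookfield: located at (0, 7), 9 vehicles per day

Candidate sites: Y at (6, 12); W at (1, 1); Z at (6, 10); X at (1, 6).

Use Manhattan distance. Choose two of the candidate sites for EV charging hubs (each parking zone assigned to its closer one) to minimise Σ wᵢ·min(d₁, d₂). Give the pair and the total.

Evaluate every pair (each demand assigned to the nearer of the two):
  {W, Z}: total = 633
  {W, X}: total = 651
  {Y, W}: total = 717
  {Z, X}: total = 788
  {Y, X}: total = 830
  {Y, Z}: total = 1051
Best pair: {W, Z} with total 633.

{W, Z}, total 633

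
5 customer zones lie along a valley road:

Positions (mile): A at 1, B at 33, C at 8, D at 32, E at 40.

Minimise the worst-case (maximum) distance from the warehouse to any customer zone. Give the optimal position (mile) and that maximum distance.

location 20.5, max distance 19.5

The 1-center on a line is the midpoint of the two extreme points: leftmost at 1, rightmost at 40.
Optimal location = (1 + 40)/2 = 20.5; maximum distance = (40 − 1)/2 = 19.5.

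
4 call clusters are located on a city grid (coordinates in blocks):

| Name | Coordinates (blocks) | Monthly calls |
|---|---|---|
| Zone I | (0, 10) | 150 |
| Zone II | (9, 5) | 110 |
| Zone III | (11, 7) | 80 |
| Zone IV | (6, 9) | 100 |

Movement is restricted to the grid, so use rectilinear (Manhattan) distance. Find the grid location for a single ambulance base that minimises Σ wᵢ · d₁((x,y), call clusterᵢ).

Manhattan distance separates: Σwᵢ(|x−xᵢ|+|y−yᵢ|) = Σwᵢ|x−xᵢ| + Σwᵢ|y−yᵢ|, so x and y are optimised independently as 1-D weighted medians.
Total weight W = 440; half = 220.
x-coordinate, sorted with cumulative weight:
  x=0 (Zone I, w=150) cum 150
  x=6 (Zone IV, w=100) cum 250  ← median
  x=9 (Zone II, w=110) cum 360
  x=11 (Zone III, w=80) cum 440
⇒ x* = 6
y-coordinate, sorted with cumulative weight:
  y=5 (Zone II, w=110) cum 110
  y=7 (Zone III, w=80) cum 190
  y=9 (Zone IV, w=100) cum 290  ← median
  y=10 (Zone I, w=150) cum 440
⇒ y* = 9

(6, 9)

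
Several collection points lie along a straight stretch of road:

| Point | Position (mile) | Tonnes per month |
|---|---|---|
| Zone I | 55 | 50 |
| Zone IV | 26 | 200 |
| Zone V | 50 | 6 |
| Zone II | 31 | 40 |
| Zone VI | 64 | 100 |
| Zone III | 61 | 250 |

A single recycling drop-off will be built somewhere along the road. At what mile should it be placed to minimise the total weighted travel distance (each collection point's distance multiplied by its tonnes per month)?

x = 61

For a sum of weighted absolute distances on a line, the optimum is the weighted median (not the mean). Total weight W = 646; half-weight = 323.
Sort by position and accumulate weight:
  mile 26 (Zone IV, w=200) → cum 200
  mile 31 (Zone II, w=40) → cum 240
  mile 50 (Zone V, w=6) → cum 246
  mile 55 (Zone I, w=50) → cum 296
  mile 61 (Zone III, w=250) → cum 546  ≥ 323 → median here
  mile 64 (Zone VI, w=100) → cum 646
Optimal location: mile 61.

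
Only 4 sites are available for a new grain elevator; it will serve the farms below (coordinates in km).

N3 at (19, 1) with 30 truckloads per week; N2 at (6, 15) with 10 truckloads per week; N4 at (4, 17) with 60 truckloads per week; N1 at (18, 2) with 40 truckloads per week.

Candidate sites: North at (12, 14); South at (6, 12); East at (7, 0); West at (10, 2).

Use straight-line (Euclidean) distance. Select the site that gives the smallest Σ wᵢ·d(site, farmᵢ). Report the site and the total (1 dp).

Total weighted distance at each candidate:
  North (12, 14): total = 1553.1
  South (6, 12): total = 1488.8
  East (7, 0): total = 1994.6
  West (10, 2): total = 1697.0
Minimum is at South with total 1488.8 km.

South, total 1488.8 km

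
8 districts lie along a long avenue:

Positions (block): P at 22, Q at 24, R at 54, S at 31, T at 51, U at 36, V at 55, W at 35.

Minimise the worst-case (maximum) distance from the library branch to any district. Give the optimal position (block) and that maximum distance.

location 38.5, max distance 16.5

The 1-center on a line is the midpoint of the two extreme points: leftmost at 22, rightmost at 55.
Optimal location = (22 + 55)/2 = 38.5; maximum distance = (55 − 22)/2 = 16.5.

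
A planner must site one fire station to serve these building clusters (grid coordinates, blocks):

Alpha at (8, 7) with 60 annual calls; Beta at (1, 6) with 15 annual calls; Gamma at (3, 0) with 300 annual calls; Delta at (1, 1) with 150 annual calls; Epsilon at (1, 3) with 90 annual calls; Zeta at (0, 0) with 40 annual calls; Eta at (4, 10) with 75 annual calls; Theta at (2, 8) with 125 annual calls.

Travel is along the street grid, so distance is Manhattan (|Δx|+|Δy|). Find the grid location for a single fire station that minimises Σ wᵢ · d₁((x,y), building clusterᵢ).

Manhattan distance separates: Σwᵢ(|x−xᵢ|+|y−yᵢ|) = Σwᵢ|x−xᵢ| + Σwᵢ|y−yᵢ|, so x and y are optimised independently as 1-D weighted medians.
Total weight W = 855; half = 427.5.
x-coordinate, sorted with cumulative weight:
  x=0 (Zeta, w=40) cum 40
  x=1 (Beta, w=15) cum 55
  x=1 (Delta, w=150) cum 205
  x=1 (Epsilon, w=90) cum 295
  x=2 (Theta, w=125) cum 420
  x=3 (Gamma, w=300) cum 720  ← median
  x=4 (Eta, w=75) cum 795
  x=8 (Alpha, w=60) cum 855
⇒ x* = 3
y-coordinate, sorted with cumulative weight:
  y=0 (Gamma, w=300) cum 300
  y=0 (Zeta, w=40) cum 340
  y=1 (Delta, w=150) cum 490  ← median
  y=3 (Epsilon, w=90) cum 580
  y=6 (Beta, w=15) cum 595
  y=7 (Alpha, w=60) cum 655
  y=8 (Theta, w=125) cum 780
  y=10 (Eta, w=75) cum 855
⇒ y* = 1

(3, 1)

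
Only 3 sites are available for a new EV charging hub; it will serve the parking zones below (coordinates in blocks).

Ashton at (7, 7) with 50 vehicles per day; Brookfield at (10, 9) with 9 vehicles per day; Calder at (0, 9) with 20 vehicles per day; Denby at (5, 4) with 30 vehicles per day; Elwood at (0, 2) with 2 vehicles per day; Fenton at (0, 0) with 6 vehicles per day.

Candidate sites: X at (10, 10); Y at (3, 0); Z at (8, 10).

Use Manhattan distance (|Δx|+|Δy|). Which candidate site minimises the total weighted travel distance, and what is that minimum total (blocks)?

Total weighted distance at each candidate:
  X (10, 10): total = 1015
  Y (3, 0): total = 1142
  Z (8, 10): total = 817
Minimum is at Z with total 817 blocks.

Z, total 817 blocks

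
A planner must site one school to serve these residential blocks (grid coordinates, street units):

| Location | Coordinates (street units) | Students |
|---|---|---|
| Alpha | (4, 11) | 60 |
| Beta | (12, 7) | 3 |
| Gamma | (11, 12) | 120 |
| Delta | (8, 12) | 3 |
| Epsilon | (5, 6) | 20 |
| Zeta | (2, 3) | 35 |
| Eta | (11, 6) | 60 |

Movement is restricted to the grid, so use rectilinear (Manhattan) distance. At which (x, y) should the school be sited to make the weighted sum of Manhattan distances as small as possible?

(11, 11)

Manhattan distance separates: Σwᵢ(|x−xᵢ|+|y−yᵢ|) = Σwᵢ|x−xᵢ| + Σwᵢ|y−yᵢ|, so x and y are optimised independently as 1-D weighted medians.
Total weight W = 301; half = 150.5.
x-coordinate, sorted with cumulative weight:
  x=2 (Zeta, w=35) cum 35
  x=4 (Alpha, w=60) cum 95
  x=5 (Epsilon, w=20) cum 115
  x=8 (Delta, w=3) cum 118
  x=11 (Gamma, w=120) cum 238  ← median
  x=11 (Eta, w=60) cum 298
  x=12 (Beta, w=3) cum 301
⇒ x* = 11
y-coordinate, sorted with cumulative weight:
  y=3 (Zeta, w=35) cum 35
  y=6 (Epsilon, w=20) cum 55
  y=6 (Eta, w=60) cum 115
  y=7 (Beta, w=3) cum 118
  y=11 (Alpha, w=60) cum 178  ← median
  y=12 (Gamma, w=120) cum 298
  y=12 (Delta, w=3) cum 301
⇒ y* = 11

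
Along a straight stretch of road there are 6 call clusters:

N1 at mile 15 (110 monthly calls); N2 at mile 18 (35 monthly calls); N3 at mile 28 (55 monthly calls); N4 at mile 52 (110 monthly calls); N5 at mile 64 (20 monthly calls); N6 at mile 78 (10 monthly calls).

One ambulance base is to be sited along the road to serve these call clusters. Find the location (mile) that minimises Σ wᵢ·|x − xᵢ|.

x = 28

For a sum of weighted absolute distances on a line, the optimum is the weighted median (not the mean). Total weight W = 340; half-weight = 170.
Sort by position and accumulate weight:
  mile 15 (N1, w=110) → cum 110
  mile 18 (N2, w=35) → cum 145
  mile 28 (N3, w=55) → cum 200  ≥ 170 → median here
  mile 52 (N4, w=110) → cum 310
  mile 64 (N5, w=20) → cum 330
  mile 78 (N6, w=10) → cum 340
Optimal location: mile 28.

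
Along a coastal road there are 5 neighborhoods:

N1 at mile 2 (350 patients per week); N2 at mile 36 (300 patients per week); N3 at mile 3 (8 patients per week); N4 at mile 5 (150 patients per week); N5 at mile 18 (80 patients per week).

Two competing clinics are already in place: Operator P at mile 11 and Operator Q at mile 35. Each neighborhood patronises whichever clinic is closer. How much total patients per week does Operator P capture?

The indifferent point is the midpoint (11+35)/2 = 23; neighborhoods left of it (closer to Operator P at 11) go to Operator P, those right go to Operator Q.
  N1 at 2 (w=350) → Operator P
  N3 at 3 (w=8) → Operator P
  N4 at 5 (w=150) → Operator P
  N5 at 18 (w=80) → Operator P
  N2 at 36 (w=300) → Operator Q
Operator P captures 588; Operator Q captures 300.

588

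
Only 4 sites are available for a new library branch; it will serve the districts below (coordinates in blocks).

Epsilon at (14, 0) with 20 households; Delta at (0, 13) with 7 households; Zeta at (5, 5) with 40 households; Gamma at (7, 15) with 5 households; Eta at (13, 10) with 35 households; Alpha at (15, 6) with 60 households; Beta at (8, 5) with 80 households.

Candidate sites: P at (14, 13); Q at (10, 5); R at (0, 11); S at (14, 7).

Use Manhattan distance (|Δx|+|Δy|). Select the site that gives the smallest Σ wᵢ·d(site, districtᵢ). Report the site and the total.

Total weighted distance at each candidate:
  P (14, 13): total = 2823
  Q (10, 5): total = 1371
  R (0, 11): total = 3819
  S (14, 7): total = 1695
Minimum is at Q with total 1371 blocks.

Q, total 1371 blocks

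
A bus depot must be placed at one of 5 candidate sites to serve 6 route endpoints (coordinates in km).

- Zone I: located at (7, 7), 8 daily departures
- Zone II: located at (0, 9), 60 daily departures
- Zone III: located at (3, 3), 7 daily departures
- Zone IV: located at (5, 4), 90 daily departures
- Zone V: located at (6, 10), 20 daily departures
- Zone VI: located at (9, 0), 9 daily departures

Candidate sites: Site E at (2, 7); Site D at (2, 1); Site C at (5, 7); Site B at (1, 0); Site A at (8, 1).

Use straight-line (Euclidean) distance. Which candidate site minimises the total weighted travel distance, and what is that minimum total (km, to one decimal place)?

Total weighted distance at each candidate:
  Site E (2, 7): total = 809.5
  Site D (2, 1): total = 1215.4
  Site C (5, 7): total = 776.2
  Site B (1, 0): total = 1447.0
  Site A (8, 1): total = 1344.1
Minimum is at Site C with total 776.2 km.

Site C, total 776.2 km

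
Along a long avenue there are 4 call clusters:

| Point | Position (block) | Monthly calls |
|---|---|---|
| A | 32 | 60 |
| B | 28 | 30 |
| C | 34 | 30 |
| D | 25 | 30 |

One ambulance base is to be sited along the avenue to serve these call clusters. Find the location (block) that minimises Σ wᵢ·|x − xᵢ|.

For a sum of weighted absolute distances on a line, the optimum is the weighted median (not the mean). Total weight W = 150; half-weight = 75.
Sort by position and accumulate weight:
  block 25 (D, w=30) → cum 30
  block 28 (B, w=30) → cum 60
  block 32 (A, w=60) → cum 120  ≥ 75 → median here
  block 34 (C, w=30) → cum 150
Optimal location: block 32.

x = 32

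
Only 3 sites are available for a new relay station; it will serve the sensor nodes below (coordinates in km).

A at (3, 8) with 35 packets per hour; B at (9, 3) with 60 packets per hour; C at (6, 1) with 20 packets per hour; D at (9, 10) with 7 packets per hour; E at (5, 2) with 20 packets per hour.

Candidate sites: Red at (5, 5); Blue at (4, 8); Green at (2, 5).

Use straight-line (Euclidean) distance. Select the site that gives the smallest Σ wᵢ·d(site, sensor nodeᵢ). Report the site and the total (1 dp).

Total weighted distance at each candidate:
  Red (5, 5): total = 581.8
  Blue (4, 8): total = 764.2
  Green (2, 5): total = 805.7
Minimum is at Red with total 581.8 km.

Red, total 581.8 km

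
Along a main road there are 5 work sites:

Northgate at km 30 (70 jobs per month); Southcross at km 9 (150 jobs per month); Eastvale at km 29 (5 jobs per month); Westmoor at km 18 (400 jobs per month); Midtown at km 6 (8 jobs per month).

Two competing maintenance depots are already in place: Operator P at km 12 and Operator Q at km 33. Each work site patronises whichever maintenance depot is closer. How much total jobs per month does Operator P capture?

558

The indifferent point is the midpoint (12+33)/2 = 22.5; work sites left of it (closer to Operator P at 12) go to Operator P, those right go to Operator Q.
  Midtown at 6 (w=8) → Operator P
  Southcross at 9 (w=150) → Operator P
  Westmoor at 18 (w=400) → Operator P
  Eastvale at 29 (w=5) → Operator Q
  Northgate at 30 (w=70) → Operator Q
Operator P captures 558; Operator Q captures 75.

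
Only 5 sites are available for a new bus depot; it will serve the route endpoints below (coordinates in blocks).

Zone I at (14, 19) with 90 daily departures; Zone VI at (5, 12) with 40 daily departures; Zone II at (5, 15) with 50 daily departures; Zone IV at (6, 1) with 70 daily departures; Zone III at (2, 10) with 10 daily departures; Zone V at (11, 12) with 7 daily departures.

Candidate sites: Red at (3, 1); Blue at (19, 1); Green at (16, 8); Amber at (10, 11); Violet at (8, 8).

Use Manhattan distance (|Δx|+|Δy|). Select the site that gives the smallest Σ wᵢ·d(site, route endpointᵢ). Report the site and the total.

Total weighted distance at each candidate:
  Red (3, 1): total = 4373
  Blue (19, 1): total = 5773
  Green (16, 8): total = 4083
  Amber (10, 11): total = 2854
  Violet (8, 8): total = 3069
Minimum is at Amber with total 2854 blocks.

Amber, total 2854 blocks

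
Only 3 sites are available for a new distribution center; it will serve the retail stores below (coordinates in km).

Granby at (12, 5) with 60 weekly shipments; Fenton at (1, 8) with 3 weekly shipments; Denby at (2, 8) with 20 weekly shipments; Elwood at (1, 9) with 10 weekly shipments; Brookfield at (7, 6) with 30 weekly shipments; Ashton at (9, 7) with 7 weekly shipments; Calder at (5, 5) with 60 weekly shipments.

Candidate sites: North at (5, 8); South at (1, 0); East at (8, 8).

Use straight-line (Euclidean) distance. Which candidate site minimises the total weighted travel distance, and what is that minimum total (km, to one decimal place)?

Total weighted distance at each candidate:
  North (5, 8): total = 863.9
  South (1, 0): total = 1713.4
  East (8, 8): total = 843.3
Minimum is at East with total 843.3 km.

East, total 843.3 km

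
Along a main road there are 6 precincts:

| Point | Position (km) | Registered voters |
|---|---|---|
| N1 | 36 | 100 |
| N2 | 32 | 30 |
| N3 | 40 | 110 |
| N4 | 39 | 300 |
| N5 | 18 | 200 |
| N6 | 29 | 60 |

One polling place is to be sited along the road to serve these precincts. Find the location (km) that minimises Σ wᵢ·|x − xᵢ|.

x = 39

For a sum of weighted absolute distances on a line, the optimum is the weighted median (not the mean). Total weight W = 800; half-weight = 400.
Sort by position and accumulate weight:
  km 18 (N5, w=200) → cum 200
  km 29 (N6, w=60) → cum 260
  km 32 (N2, w=30) → cum 290
  km 36 (N1, w=100) → cum 390
  km 39 (N4, w=300) → cum 690  ≥ 400 → median here
  km 40 (N3, w=110) → cum 800
Optimal location: km 39.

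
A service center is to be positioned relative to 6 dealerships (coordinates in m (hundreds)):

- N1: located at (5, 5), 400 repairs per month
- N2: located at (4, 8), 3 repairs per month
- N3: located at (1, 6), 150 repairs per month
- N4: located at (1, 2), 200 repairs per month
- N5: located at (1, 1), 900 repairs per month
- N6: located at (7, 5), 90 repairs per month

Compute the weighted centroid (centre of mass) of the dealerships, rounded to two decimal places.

The minimiser of Σwᵢ‖p−pᵢ‖² is the weighted centroid p* = (Σwᵢpᵢ)/(Σwᵢ).
Σwᵢ = 1743.
Σwᵢxᵢ = 400·5 + 3·4 + 150·1 + 200·1 + 900·1 + 90·7 = 3892.
Σwᵢyᵢ = 400·5 + 3·8 + 150·6 + 200·2 + 900·1 + 90·5 = 4674.
x* = 3892/1743 = 2.23, y* = 4674/1743 = 2.68.

(2.23, 2.68)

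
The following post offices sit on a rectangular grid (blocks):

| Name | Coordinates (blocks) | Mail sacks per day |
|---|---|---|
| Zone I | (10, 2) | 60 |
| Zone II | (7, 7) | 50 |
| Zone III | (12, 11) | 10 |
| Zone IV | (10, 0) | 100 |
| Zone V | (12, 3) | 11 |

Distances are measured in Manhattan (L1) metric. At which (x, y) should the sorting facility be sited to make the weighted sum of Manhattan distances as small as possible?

(10, 2)

Manhattan distance separates: Σwᵢ(|x−xᵢ|+|y−yᵢ|) = Σwᵢ|x−xᵢ| + Σwᵢ|y−yᵢ|, so x and y are optimised independently as 1-D weighted medians.
Total weight W = 231; half = 115.5.
x-coordinate, sorted with cumulative weight:
  x=7 (Zone II, w=50) cum 50
  x=10 (Zone I, w=60) cum 110
  x=10 (Zone IV, w=100) cum 210  ← median
  x=12 (Zone III, w=10) cum 220
  x=12 (Zone V, w=11) cum 231
⇒ x* = 10
y-coordinate, sorted with cumulative weight:
  y=0 (Zone IV, w=100) cum 100
  y=2 (Zone I, w=60) cum 160  ← median
  y=3 (Zone V, w=11) cum 171
  y=7 (Zone II, w=50) cum 221
  y=11 (Zone III, w=10) cum 231
⇒ y* = 2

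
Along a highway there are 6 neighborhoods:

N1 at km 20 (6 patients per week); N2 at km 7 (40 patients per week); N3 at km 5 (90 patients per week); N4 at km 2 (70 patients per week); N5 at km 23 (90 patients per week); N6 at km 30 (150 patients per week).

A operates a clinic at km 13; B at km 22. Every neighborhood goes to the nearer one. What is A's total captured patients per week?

The indifferent point is the midpoint (13+22)/2 = 17.5; neighborhoods left of it (closer to A at 13) go to A, those right go to B.
  N4 at 2 (w=70) → A
  N3 at 5 (w=90) → A
  N2 at 7 (w=40) → A
  N1 at 20 (w=6) → B
  N5 at 23 (w=90) → B
  N6 at 30 (w=150) → B
A captures 200; B captures 246.

200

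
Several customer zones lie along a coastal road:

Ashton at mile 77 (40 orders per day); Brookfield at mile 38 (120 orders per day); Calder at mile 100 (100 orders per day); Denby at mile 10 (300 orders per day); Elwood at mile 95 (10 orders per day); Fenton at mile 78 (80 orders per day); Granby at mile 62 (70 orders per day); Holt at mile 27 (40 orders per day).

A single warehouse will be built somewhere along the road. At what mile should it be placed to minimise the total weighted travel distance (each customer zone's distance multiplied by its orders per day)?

For a sum of weighted absolute distances on a line, the optimum is the weighted median (not the mean). Total weight W = 760; half-weight = 380.
Sort by position and accumulate weight:
  mile 10 (Denby, w=300) → cum 300
  mile 27 (Holt, w=40) → cum 340
  mile 38 (Brookfield, w=120) → cum 460  ≥ 380 → median here
  mile 62 (Granby, w=70) → cum 530
  mile 77 (Ashton, w=40) → cum 570
  mile 78 (Fenton, w=80) → cum 650
  mile 95 (Elwood, w=10) → cum 660
  mile 100 (Calder, w=100) → cum 760
Optimal location: mile 38.

x = 38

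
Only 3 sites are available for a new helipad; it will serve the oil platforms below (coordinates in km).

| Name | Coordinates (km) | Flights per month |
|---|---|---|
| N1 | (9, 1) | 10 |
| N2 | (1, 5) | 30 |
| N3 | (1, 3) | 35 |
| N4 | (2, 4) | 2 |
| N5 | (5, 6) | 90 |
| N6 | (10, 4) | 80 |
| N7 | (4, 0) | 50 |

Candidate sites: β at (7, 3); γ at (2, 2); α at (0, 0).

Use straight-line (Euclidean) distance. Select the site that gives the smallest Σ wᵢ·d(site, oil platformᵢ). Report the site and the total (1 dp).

β, total 1227.8 km

Total weighted distance at each candidate:
  β (7, 3): total = 1227.8
  γ (2, 2): total = 1470.2
  α (0, 0): total = 2127.7
Minimum is at β with total 1227.8 km.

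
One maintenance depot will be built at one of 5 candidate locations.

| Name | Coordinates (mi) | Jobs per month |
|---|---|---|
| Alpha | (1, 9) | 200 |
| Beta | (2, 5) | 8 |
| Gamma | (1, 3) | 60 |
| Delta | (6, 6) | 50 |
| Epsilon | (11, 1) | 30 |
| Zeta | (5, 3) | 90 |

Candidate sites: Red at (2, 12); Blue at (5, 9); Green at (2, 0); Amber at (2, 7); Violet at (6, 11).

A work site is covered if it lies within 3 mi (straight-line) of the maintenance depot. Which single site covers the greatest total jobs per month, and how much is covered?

Amber, covering 208

Coverage radius r = 3 mi; a point is covered iff (Δx)²+(Δy)² ≤ 3² = 9.
  Red (2, 12): covers {none} → 0
  Blue (5, 9): covers {none} → 0
  Green (2, 0): covers {none} → 0
  Amber (2, 7): covers {Alpha, Beta} → 208
  Violet (6, 11): covers {none} → 0
Maximum coverage at Amber: 208 jobs per month.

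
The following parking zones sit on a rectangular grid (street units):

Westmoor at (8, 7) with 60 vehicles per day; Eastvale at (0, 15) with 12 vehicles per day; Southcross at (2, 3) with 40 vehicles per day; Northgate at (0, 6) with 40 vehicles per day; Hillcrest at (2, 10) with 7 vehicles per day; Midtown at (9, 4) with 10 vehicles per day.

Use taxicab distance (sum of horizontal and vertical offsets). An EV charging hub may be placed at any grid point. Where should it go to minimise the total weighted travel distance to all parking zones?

Manhattan distance separates: Σwᵢ(|x−xᵢ|+|y−yᵢ|) = Σwᵢ|x−xᵢ| + Σwᵢ|y−yᵢ|, so x and y are optimised independently as 1-D weighted medians.
Total weight W = 169; half = 84.5.
x-coordinate, sorted with cumulative weight:
  x=0 (Eastvale, w=12) cum 12
  x=0 (Northgate, w=40) cum 52
  x=2 (Southcross, w=40) cum 92  ← median
  x=2 (Hillcrest, w=7) cum 99
  x=8 (Westmoor, w=60) cum 159
  x=9 (Midtown, w=10) cum 169
⇒ x* = 2
y-coordinate, sorted with cumulative weight:
  y=3 (Southcross, w=40) cum 40
  y=4 (Midtown, w=10) cum 50
  y=6 (Northgate, w=40) cum 90  ← median
  y=7 (Westmoor, w=60) cum 150
  y=10 (Hillcrest, w=7) cum 157
  y=15 (Eastvale, w=12) cum 169
⇒ y* = 6

(2, 6)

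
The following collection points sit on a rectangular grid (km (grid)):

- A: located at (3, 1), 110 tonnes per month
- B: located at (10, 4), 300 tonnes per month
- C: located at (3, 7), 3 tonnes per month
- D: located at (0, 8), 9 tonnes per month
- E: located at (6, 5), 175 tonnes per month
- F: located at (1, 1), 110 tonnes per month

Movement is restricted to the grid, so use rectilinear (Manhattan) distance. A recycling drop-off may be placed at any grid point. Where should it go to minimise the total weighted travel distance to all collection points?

Manhattan distance separates: Σwᵢ(|x−xᵢ|+|y−yᵢ|) = Σwᵢ|x−xᵢ| + Σwᵢ|y−yᵢ|, so x and y are optimised independently as 1-D weighted medians.
Total weight W = 707; half = 353.5.
x-coordinate, sorted with cumulative weight:
  x=0 (D, w=9) cum 9
  x=1 (F, w=110) cum 119
  x=3 (A, w=110) cum 229
  x=3 (C, w=3) cum 232
  x=6 (E, w=175) cum 407  ← median
  x=10 (B, w=300) cum 707
⇒ x* = 6
y-coordinate, sorted with cumulative weight:
  y=1 (A, w=110) cum 110
  y=1 (F, w=110) cum 220
  y=4 (B, w=300) cum 520  ← median
  y=5 (E, w=175) cum 695
  y=7 (C, w=3) cum 698
  y=8 (D, w=9) cum 707
⇒ y* = 4

(6, 4)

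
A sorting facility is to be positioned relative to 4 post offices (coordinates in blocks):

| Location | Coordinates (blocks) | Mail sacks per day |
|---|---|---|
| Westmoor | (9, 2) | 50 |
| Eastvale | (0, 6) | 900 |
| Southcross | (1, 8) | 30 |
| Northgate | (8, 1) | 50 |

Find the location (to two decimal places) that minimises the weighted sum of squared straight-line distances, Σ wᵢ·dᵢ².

(0.85, 5.62)

The minimiser of Σwᵢ‖p−pᵢ‖² is the weighted centroid p* = (Σwᵢpᵢ)/(Σwᵢ).
Σwᵢ = 1030.
Σwᵢxᵢ = 50·9 + 900·0 + 30·1 + 50·8 = 880.
Σwᵢyᵢ = 50·2 + 900·6 + 30·8 + 50·1 = 5790.
x* = 880/1030 = 0.85, y* = 5790/1030 = 5.62.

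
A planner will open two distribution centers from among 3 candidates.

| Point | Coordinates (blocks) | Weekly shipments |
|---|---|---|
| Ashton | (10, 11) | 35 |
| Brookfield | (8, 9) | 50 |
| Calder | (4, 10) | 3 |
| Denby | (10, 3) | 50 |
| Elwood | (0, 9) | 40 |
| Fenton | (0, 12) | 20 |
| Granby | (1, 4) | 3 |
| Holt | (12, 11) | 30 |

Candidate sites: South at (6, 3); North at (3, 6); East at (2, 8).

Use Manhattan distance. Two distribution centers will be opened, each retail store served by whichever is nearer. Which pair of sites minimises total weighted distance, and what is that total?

{South, East}, total 1592

Evaluate every pair (each demand assigned to the nearer of the two):
  {South, East}: total = 1592
  {South, North}: total = 1887
  {North, East}: total = 1889
Best pair: {South, East} with total 1592.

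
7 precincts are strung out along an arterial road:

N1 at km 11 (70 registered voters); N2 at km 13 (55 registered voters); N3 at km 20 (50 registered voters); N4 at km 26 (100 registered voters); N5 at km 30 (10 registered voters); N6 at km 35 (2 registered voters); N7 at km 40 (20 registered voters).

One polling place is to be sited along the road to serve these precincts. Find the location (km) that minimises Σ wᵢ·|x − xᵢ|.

For a sum of weighted absolute distances on a line, the optimum is the weighted median (not the mean). Total weight W = 307; half-weight = 153.5.
Sort by position and accumulate weight:
  km 11 (N1, w=70) → cum 70
  km 13 (N2, w=55) → cum 125
  km 20 (N3, w=50) → cum 175  ≥ 153.5 → median here
  km 26 (N4, w=100) → cum 275
  km 30 (N5, w=10) → cum 285
  km 35 (N6, w=2) → cum 287
  km 40 (N7, w=20) → cum 307
Optimal location: km 20.

x = 20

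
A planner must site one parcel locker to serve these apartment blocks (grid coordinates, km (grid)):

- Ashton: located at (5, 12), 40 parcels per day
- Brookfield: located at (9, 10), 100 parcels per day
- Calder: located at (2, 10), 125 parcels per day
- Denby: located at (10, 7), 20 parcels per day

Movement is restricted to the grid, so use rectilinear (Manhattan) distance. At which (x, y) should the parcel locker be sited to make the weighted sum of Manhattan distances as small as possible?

Manhattan distance separates: Σwᵢ(|x−xᵢ|+|y−yᵢ|) = Σwᵢ|x−xᵢ| + Σwᵢ|y−yᵢ|, so x and y are optimised independently as 1-D weighted medians.
Total weight W = 285; half = 142.5.
x-coordinate, sorted with cumulative weight:
  x=2 (Calder, w=125) cum 125
  x=5 (Ashton, w=40) cum 165  ← median
  x=9 (Brookfield, w=100) cum 265
  x=10 (Denby, w=20) cum 285
⇒ x* = 5
y-coordinate, sorted with cumulative weight:
  y=7 (Denby, w=20) cum 20
  y=10 (Brookfield, w=100) cum 120
  y=10 (Calder, w=125) cum 245  ← median
  y=12 (Ashton, w=40) cum 285
⇒ y* = 10

(5, 10)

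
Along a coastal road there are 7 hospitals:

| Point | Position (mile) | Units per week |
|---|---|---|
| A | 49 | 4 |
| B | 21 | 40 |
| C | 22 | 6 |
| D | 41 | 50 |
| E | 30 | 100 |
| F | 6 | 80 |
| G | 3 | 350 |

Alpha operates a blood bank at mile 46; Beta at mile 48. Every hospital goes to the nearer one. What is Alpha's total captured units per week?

The indifferent point is the midpoint (46+48)/2 = 47; hospitals left of it (closer to Alpha at 46) go to Alpha, those right go to Beta.
  G at 3 (w=350) → Alpha
  F at 6 (w=80) → Alpha
  B at 21 (w=40) → Alpha
  C at 22 (w=6) → Alpha
  E at 30 (w=100) → Alpha
  D at 41 (w=50) → Alpha
  A at 49 (w=4) → Beta
Alpha captures 626; Beta captures 4.

626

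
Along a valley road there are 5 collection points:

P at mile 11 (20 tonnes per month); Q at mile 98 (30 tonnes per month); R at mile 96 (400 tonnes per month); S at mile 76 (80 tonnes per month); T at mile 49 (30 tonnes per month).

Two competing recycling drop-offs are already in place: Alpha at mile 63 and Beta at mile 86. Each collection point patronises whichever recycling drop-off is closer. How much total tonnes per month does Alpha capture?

50

The indifferent point is the midpoint (63+86)/2 = 74.5; collection points left of it (closer to Alpha at 63) go to Alpha, those right go to Beta.
  P at 11 (w=20) → Alpha
  T at 49 (w=30) → Alpha
  S at 76 (w=80) → Beta
  R at 96 (w=400) → Beta
  Q at 98 (w=30) → Beta
Alpha captures 50; Beta captures 510.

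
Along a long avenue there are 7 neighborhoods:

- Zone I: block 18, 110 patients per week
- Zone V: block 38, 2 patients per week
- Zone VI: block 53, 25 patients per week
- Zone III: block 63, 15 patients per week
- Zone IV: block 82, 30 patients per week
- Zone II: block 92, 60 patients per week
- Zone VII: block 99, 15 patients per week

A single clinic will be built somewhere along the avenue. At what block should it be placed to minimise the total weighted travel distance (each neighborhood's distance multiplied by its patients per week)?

For a sum of weighted absolute distances on a line, the optimum is the weighted median (not the mean). Total weight W = 257; half-weight = 128.5.
Sort by position and accumulate weight:
  block 18 (Zone I, w=110) → cum 110
  block 38 (Zone V, w=2) → cum 112
  block 53 (Zone VI, w=25) → cum 137  ≥ 128.5 → median here
  block 63 (Zone III, w=15) → cum 152
  block 82 (Zone IV, w=30) → cum 182
  block 92 (Zone II, w=60) → cum 242
  block 99 (Zone VII, w=15) → cum 257
Optimal location: block 53.

x = 53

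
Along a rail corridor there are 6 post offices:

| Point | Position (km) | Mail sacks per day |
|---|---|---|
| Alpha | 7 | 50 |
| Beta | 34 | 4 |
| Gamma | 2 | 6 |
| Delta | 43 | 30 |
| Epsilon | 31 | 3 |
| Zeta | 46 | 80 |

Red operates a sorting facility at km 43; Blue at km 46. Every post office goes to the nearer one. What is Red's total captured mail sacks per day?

93

The indifferent point is the midpoint (43+46)/2 = 44.5; post offices left of it (closer to Red at 43) go to Red, those right go to Blue.
  Gamma at 2 (w=6) → Red
  Alpha at 7 (w=50) → Red
  Epsilon at 31 (w=3) → Red
  Beta at 34 (w=4) → Red
  Delta at 43 (w=30) → Red
  Zeta at 46 (w=80) → Blue
Red captures 93; Blue captures 80.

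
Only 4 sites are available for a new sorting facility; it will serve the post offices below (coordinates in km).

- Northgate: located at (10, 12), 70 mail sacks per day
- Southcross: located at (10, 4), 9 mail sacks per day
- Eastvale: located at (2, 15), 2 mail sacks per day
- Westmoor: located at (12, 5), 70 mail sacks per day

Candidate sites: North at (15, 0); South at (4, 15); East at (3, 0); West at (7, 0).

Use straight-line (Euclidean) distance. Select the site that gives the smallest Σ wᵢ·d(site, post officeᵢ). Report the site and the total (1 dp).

North, total 1415.5 km

Total weighted distance at each candidate:
  North (15, 0): total = 1415.5
  South (4, 15): total = 1482.8
  East (3, 0): total = 1795.8
  West (7, 0): total = 1437.4
Minimum is at North with total 1415.5 km.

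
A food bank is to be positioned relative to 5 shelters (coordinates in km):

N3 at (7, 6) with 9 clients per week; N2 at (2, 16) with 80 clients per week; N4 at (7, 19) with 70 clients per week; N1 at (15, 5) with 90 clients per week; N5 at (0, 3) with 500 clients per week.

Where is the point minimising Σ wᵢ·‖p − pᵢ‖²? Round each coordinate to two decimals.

The minimiser of Σwᵢ‖p−pᵢ‖² is the weighted centroid p* = (Σwᵢpᵢ)/(Σwᵢ).
Σwᵢ = 749.
Σwᵢxᵢ = 9·7 + 80·2 + 70·7 + 90·15 + 500·0 = 2063.
Σwᵢyᵢ = 9·6 + 80·16 + 70·19 + 90·5 + 500·3 = 4614.
x* = 2063/749 = 2.75, y* = 4614/749 = 6.16.

(2.75, 6.16)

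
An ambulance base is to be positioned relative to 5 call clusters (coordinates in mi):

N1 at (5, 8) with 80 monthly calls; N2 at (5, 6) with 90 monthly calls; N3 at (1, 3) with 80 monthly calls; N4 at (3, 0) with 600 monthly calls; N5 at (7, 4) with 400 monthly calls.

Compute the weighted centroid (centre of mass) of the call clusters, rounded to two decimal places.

(4.42, 2.42)

The minimiser of Σwᵢ‖p−pᵢ‖² is the weighted centroid p* = (Σwᵢpᵢ)/(Σwᵢ).
Σwᵢ = 1250.
Σwᵢxᵢ = 80·5 + 90·5 + 80·1 + 600·3 + 400·7 = 5530.
Σwᵢyᵢ = 80·8 + 90·6 + 80·3 + 600·0 + 400·4 = 3020.
x* = 5530/1250 = 4.42, y* = 3020/1250 = 2.42.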